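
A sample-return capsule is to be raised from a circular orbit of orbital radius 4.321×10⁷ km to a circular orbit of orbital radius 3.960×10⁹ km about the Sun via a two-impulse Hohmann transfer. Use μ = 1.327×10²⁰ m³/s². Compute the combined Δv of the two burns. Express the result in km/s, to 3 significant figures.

r₁ = 4.321×10⁷ km = 4.321×10¹⁰ m.
r₂ = 3.960×10⁹ km = 3.960×10¹² m.
Transfer ellipse a_t = (r₁ + r₂)/2 = 2.002×10¹² m.
At r₁: circular v_c1 = √(μ/r₁) = 55420 m/s; transfer-perihelion v_p = √[μ(2/r₁ − 1/a_t)] = 77950 m/s.
Δv₁ = v_p − v_c1 = 22530 m/s.
At r₂: circular v_c2 = √(μ/r₂) = 5789 m/s; transfer-aphelion v_a = √[μ(2/r₂ − 1/a_t)] = 850.5 m/s.
Δv₂ = v_c2 − v_a = 4938 m/s.
Total Δv = Δv₁ + Δv₂ = 27470 m/s = 27.47 km/s.

Δv_total ≈ 27.5 km/s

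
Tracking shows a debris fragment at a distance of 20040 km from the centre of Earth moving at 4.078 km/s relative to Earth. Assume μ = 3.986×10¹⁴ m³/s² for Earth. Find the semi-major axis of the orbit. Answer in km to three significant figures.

r = 2.004×10⁷ m.
Specific orbital energy ε = v²/2 − μ/r = (4078)²/2 − 3.986×10¹⁴/2.004×10⁷ = -1.158×10⁷ J/kg.
Since ε = −μ/(2a), a = −μ/(2ε) = 1.722×10⁷ m = 17218 km.

a ≈ 17200 km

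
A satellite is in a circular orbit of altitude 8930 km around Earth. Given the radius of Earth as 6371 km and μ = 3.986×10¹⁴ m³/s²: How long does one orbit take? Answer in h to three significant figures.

T ≈ 5.23 h

r = 6371 + 8930 = 15301 km = 1.5301×10⁷ m.
Kepler's third law: T = 2π√(r³/μ) = 2π√((1.530×10⁷)³ / 3.986×10¹⁴).
r³/μ = 8.987×10⁶ s², so T = 2π × 2.998×10³ = 1.884×10⁴ s.
Converting: 1.884×10⁴ s ÷ 3600 = 5.232 h.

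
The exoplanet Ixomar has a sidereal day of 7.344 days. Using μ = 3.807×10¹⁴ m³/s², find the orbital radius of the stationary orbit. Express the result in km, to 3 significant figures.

r_sync ≈ 1.57×10⁵ km

T = 7.344 days = 6.345×10⁵ s.
A synchronous orbit has period T, so by Kepler's third law a = (μT²/4π²)^(1/3).
μT²/4π² = 3.807×10¹⁴ × (6.345×10⁵)² / 39.48 = 3.883×10²⁴ m³.
a = 1.572×10⁸ m = 1.5717×10⁵ km.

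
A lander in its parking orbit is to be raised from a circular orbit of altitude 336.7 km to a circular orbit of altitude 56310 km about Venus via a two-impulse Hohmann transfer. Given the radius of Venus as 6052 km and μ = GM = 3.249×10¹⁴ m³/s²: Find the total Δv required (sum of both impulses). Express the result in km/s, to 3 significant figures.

Δv_total ≈ 3.77 km/s

r₁ = 6052 + 336.7 = 6388.7 km = 6.3887×10⁶ m.
r₂ = 6052 + 56310 = 62362 km = 6.2362×10⁷ m.
Transfer ellipse a_t = (r₁ + r₂)/2 = 3.438×10⁷ m.
At r₁: circular v_c1 = √(μ/r₁) = 7131 m/s; transfer-periapsis v_p = √[μ(2/r₁ − 1/a_t)] = 9605 m/s.
Δv₁ = v_p − v_c1 = 2474 m/s.
At r₂: circular v_c2 = √(μ/r₂) = 2283 m/s; transfer-apoapsis v_a = √[μ(2/r₂ − 1/a_t)] = 984.0 m/s.
Δv₂ = v_c2 − v_a = 1299 m/s.
Total Δv = Δv₁ + Δv₂ = 3772 m/s = 3.772 km/s.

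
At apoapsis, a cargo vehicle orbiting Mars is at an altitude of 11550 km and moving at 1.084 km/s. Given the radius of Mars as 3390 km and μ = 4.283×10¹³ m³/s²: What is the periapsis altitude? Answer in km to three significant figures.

periapsis altitude ≈ 461 km

r_a = 3390 + 11550 = 14940 km = 1.494×10⁷ m.
Specific energy ε = v²/2 − μ/r = -2.279×10⁶ J/kg, so a = −μ/(2ε) = 9.396×10⁶ m.
The apsides satisfy r_p + r_a = 2a, so the periapsis radius is 2a − r_a = 3.851×10⁶ m = 3851.1 km.
Periapsis altitude = 3851.1 − 3390 = 461.08 km.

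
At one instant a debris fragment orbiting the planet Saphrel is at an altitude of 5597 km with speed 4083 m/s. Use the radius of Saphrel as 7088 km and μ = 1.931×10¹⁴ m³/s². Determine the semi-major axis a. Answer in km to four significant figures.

a ≈ 14020 km

r = 7088 + 5597 = 12685 km = 1.268×10⁷ m.
Specific orbital energy ε = v²/2 − μ/r = (4083)²/2 − 1.931×10¹⁴/1.268×10⁷ = -6.887×10⁶ J/kg.
Since ε = −μ/(2a), a = −μ/(2ε) = 1.402×10⁷ m = 14019 km.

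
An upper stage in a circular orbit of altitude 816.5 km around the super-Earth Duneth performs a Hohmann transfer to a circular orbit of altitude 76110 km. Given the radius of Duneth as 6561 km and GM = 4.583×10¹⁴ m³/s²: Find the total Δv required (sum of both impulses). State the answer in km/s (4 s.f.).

Δv_total ≈ 4.200 km/s

r₁ = 6561 + 816.5 = 7377.5 km = 7.3775×10⁶ m.
r₂ = 6561 + 76110 = 82671 km = 8.2671×10⁷ m.
Transfer ellipse a_t = (r₁ + r₂)/2 = 4.502×10⁷ m.
At r₁: circular v_c1 = √(μ/r₁) = 7882 m/s; transfer-periapsis v_p = √[μ(2/r₁ − 1/a_t)] = 10680 m/s.
Δv₁ = v_p − v_c1 = 2798 m/s.
At r₂: circular v_c2 = √(μ/r₂) = 2354 m/s; transfer-apoapsis v_a = √[μ(2/r₂ − 1/a_t)] = 953.1 m/s.
Δv₂ = v_c2 − v_a = 1401 m/s.
Total Δv = Δv₁ + Δv₂ = 4200 m/s = 4.200 km/s.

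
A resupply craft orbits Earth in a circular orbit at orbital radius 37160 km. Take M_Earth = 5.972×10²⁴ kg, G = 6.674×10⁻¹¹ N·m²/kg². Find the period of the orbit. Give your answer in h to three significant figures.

μ = GM = 6.674×10⁻¹¹ × 5.972×10²⁴ = 3.986×10¹⁴ m³/s².
r = 37160 km = 3.716×10⁷ m.
Kepler's third law: T = 2π√(r³/μ) = 2π√((3.716×10⁷)³ / 3.986×10¹⁴).
r³/μ = 1.287×10⁸ s², so T = 2π × 1.135×10⁴ = 7.129×10⁴ s.
Converting: 7.129×10⁴ s ÷ 3600 = 19.80 h.

T ≈ 19.8 h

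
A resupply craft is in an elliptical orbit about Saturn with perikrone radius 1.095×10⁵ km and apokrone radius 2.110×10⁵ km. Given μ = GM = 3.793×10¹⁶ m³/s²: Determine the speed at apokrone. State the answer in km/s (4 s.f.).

v ≈ 11.08 km/s

Semi-major axis a = (r_p + r_a)/2 = 1.6025×10⁵ km = 1.602×10⁸ m.
Vis-viva: v² = μ(2/r − 1/a) = 3.793×10¹⁶ × (9.479×10⁻⁹ − 6.240×10⁻⁹) = 1.228×10⁸ m²/s².
v = 11080 m/s = 11.08 km/s.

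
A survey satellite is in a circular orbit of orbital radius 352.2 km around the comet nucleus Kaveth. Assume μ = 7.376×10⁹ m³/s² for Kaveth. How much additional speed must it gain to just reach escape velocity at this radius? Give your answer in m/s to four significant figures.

r = 352.2 km = 3.522×10⁵ m.
Circular speed v_c = √(μ/r) = 144.7 m/s.
Escape speed v_esc = √(2μ/r) = √2 × v_c = 204.7 m/s.
Δv = v_esc − v_c = 59.94 m/s.

Δv ≈ 59.94 m/s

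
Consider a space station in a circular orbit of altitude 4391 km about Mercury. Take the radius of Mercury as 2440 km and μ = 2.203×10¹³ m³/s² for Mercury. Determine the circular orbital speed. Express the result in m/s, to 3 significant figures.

r = 2440 + 4391 = 6831.0 km = 6.8310×10⁶ m.
For a circular orbit v = √(μ/r) = √(2.203×10¹³ / 6.831×10⁶) = √(3.225×10⁶) = 1796 m/s.

v ≈ 1800 m/s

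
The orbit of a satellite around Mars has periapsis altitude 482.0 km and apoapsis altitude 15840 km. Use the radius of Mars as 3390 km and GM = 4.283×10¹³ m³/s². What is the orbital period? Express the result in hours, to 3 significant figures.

r_p = 3390 + 482.0 = 3872.0 km = 3.8720×10⁶ m.
r_a = 3390 + 15840 = 19230 km = 1.9230×10⁷ m.
Semi-major axis a = (r_p + r_a)/2 = (3872.0 + 19230)/2 = 11551 km = 1.155×10⁷ m.
By Kepler's third law T = 2π√(a³/μ) = 2π × 5.999×10³ = 3.769×10⁴ s.
= 10.47 hours.

T ≈ 10.5 hours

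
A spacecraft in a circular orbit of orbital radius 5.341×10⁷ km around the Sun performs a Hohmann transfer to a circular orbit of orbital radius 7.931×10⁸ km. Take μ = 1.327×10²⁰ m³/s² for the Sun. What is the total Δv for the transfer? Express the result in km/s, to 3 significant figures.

r₁ = 5.341×10⁷ km = 5.341×10¹⁰ m.
r₂ = 7.931×10⁸ km = 7.931×10¹¹ m.
Transfer ellipse a_t = (r₁ + r₂)/2 = 4.233×10¹¹ m.
At r₁: circular v_c1 = √(μ/r₁) = 49850 m/s; transfer-perihelion v_p = √[μ(2/r₁ − 1/a_t)] = 68230 m/s.
Δv₁ = v_p − v_c1 = 18390 m/s.
At r₂: circular v_c2 = √(μ/r₂) = 12940 m/s; transfer-aphelion v_a = √[μ(2/r₂ − 1/a_t)] = 4595 m/s.
Δv₂ = v_c2 − v_a = 8340 m/s.
Total Δv = Δv₁ + Δv₂ = 26730 m/s = 26.73 km/s.

Δv_total ≈ 26.7 km/s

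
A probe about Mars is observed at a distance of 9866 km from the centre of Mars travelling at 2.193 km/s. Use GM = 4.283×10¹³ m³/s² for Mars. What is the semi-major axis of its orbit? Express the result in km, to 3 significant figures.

r = 9.866×10⁶ m.
Specific orbital energy ε = v²/2 − μ/r = (2193)²/2 − 4.283×10¹³/9.866×10⁶ = -1.937×10⁶ J/kg.
Since ε = −μ/(2a), a = −μ/(2ε) = 1.106×10⁷ m = 11058 km.

a ≈ 11100 km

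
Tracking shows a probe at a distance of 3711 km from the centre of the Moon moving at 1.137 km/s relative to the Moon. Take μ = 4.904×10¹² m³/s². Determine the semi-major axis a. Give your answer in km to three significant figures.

r = 3.711×10⁶ m.
Vis-viva rearranged: 1/a = 2/r − v²/μ = 5.389×10⁻⁷ − 2.636×10⁻⁷ = 2.753×10⁻⁷ m⁻¹.
a = 3.632×10⁶ m = 3632.1 km.

a ≈ 3630 km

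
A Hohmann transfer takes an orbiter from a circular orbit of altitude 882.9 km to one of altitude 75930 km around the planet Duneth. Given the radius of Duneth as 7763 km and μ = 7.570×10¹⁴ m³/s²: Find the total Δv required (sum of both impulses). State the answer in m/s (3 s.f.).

r₁ = 7763 + 882.9 = 8645.9 km = 8.6459×10⁶ m.
r₂ = 7763 + 75930 = 83693 km = 8.3693×10⁷ m.
Transfer ellipse a_t = (r₁ + r₂)/2 = 4.617×10⁷ m.
At r₁: circular v_c1 = √(μ/r₁) = 9357 m/s; transfer-periapsis v_p = √[μ(2/r₁ − 1/a_t)] = 12600 m/s.
Δv₁ = v_p − v_c1 = 3241 m/s.
At r₂: circular v_c2 = √(μ/r₂) = 3007 m/s; transfer-apoapsis v_a = √[μ(2/r₂ − 1/a_t)] = 1301 m/s.
Δv₂ = v_c2 − v_a = 1706 m/s.
Total Δv = Δv₁ + Δv₂ = 4947 m/s.

Δv_total ≈ 4950 m/s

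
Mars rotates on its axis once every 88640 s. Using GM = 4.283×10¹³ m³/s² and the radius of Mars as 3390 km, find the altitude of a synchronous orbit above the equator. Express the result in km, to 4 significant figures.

h_sync ≈ 17040 km

A synchronous orbit has period T, so by Kepler's third law a = (μT²/4π²)^(1/3).
μT²/4π² = 4.283×10¹³ × (8.864×10⁴)² / 39.48 = 8.524×10²¹ m³.
a = 2.043×10⁷ m = 20428 km.
Altitude h = a − R = 20428 − 3390 = 17038 km.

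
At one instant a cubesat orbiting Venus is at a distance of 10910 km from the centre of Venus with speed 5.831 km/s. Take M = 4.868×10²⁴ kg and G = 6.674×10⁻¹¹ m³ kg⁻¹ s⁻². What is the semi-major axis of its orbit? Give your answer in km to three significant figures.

a ≈ 12700 km

μ = GM = 6.674×10⁻¹¹ × 4.868×10²⁴ = 3.249×10¹⁴ m³/s².
r = 1.091×10⁷ m.
Vis-viva rearranged: 1/a = 2/r − v²/μ = 1.833×10⁻⁷ − 1.047×10⁻⁷ = 7.867×10⁻⁸ m⁻¹.
a = 1.271×10⁷ m = 12712 km.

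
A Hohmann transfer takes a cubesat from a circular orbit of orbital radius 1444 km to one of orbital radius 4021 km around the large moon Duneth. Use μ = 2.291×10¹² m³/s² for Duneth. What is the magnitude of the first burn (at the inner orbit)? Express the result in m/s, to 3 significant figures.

Δv ≈ 268 m/s

r₁ = 1444 km = 1.444×10⁶ m.
r₂ = 4021 km = 4.021×10⁶ m.
Transfer ellipse a_t = (r₁ + r₂)/2 = 2.732×10⁶ m.
At r₁: circular v_c1 = √(μ/r₁) = 1260 m/s; transfer-periapsis v_p = √[μ(2/r₁ − 1/a_t)] = 1528 m/s.
Δv₁ = v_p − v_c1 = 268.4 m/s.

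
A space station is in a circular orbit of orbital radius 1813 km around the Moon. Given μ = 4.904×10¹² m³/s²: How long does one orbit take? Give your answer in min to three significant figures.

T ≈ 115 min

r = 1813 km = 1.813×10⁶ m.
Kepler's third law: T = 2π√(r³/μ) = 2π√((1.813×10⁶)³ / 4.904×10¹²).
r³/μ = 1.215×10⁶ s², so T = 2π × 1.102×10³ = 6.926×10³ s.
Converting: 6.926×10³ s ÷ 60.00 = 115.4 min.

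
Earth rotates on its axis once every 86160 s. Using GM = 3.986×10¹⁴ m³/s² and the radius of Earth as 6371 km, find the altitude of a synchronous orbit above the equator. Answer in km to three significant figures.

A synchronous orbit has period T, so by Kepler's third law a = (μT²/4π²)^(1/3).
μT²/4π² = 3.986×10¹⁴ × (8.616×10⁴)² / 39.48 = 7.495×10²² m³.
a = 4.216×10⁷ m = 42163 km.
Altitude h = a − R = 42163 − 6371 = 35792 km.

h_sync ≈ 35800 km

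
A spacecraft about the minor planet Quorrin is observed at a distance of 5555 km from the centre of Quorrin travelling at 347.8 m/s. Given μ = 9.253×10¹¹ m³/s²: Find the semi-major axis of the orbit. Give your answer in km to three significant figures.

r = 5.555×10⁶ m.
Vis-viva rearranged: 1/a = 2/r − v²/μ = 3.600×10⁻⁷ − 1.307×10⁻⁷ = 2.293×10⁻⁷ m⁻¹.
a = 4.361×10⁶ m = 4361.0 km.

a ≈ 4360 km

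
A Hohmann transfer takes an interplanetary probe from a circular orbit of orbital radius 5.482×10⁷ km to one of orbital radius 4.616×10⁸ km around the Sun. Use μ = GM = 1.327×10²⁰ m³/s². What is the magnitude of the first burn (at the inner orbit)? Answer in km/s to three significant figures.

r₁ = 5.482×10⁷ km = 5.482×10¹⁰ m.
r₂ = 4.616×10⁸ km = 4.616×10¹¹ m.
Transfer ellipse a_t = (r₁ + r₂)/2 = 2.582×10¹¹ m.
At r₁: circular v_c1 = √(μ/r₁) = 49200 m/s; transfer-perihelion v_p = √[μ(2/r₁ − 1/a_t)] = 65780 m/s.
Δv₁ = v_p − v_c1 = 16580 m/s.
= 16.58 km/s.

Δv ≈ 16.6 km/s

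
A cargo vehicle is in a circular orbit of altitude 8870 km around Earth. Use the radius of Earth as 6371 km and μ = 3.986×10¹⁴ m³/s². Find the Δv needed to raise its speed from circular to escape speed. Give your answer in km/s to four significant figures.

Δv ≈ 2.118 km/s

r = 6371 + 8870 = 15241 km = 1.5241×10⁷ m.
Circular speed v_c = √(μ/r) = 5114 m/s.
Escape speed v_esc = √(2μ/r) = √2 × v_c = 7232 m/s.
Δv = v_esc − v_c = 2118 m/s = 2.118 km/s.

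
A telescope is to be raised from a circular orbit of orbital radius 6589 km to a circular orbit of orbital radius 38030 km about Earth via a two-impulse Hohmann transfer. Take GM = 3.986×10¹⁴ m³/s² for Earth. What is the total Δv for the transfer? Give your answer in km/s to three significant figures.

r₁ = 6589 km = 6.589×10⁶ m.
r₂ = 38030 km = 3.803×10⁷ m.
Transfer ellipse a_t = (r₁ + r₂)/2 = 2.231×10⁷ m.
At r₁: circular v_c1 = √(μ/r₁) = 7778 m/s; transfer-perigee v_p = √[μ(2/r₁ − 1/a_t)] = 10150 m/s.
Δv₁ = v_p − v_c1 = 2377 m/s.
At r₂: circular v_c2 = √(μ/r₂) = 3237 m/s; transfer-apogee v_a = √[μ(2/r₂ − 1/a_t)] = 1759 m/s.
Δv₂ = v_c2 − v_a = 1478 m/s.
Total Δv = Δv₁ + Δv₂ = 3855 m/s = 3.855 km/s.

Δv_total ≈ 3.86 km/s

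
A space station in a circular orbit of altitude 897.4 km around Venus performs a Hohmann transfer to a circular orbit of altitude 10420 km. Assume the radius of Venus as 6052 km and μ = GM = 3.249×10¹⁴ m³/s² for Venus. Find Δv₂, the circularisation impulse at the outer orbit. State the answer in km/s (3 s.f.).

Δv ≈ 1.02 km/s

r₁ = 6052 + 897.4 = 6949.4 km = 6.9494×10⁶ m.
r₂ = 6052 + 10420 = 16472 km = 1.6472×10⁷ m.
Transfer ellipse a_t = (r₁ + r₂)/2 = 1.171×10⁷ m.
At r₁: circular v_c1 = √(μ/r₁) = 6838 m/s; transfer-periapsis v_p = √[μ(2/r₁ − 1/a_t)] = 8109 m/s.
At r₂: circular v_c2 = √(μ/r₂) = 4441 m/s; transfer-apoapsis v_a = √[μ(2/r₂ − 1/a_t)] = 3421 m/s.
Δv₂ = v_c2 − v_a = 1020 m/s.
= 1.020 km/s.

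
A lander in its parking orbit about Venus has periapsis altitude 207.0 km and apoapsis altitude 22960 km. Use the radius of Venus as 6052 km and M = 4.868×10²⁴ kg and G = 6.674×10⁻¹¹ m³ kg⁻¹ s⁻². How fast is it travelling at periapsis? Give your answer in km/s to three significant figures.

μ = GM = 6.674×10⁻¹¹ × 4.868×10²⁴ = 3.249×10¹⁴ m³/s².
r_p = 6052 + 207.0 = 6259.0 km = 6.2590×10⁶ m.
r_a = 6052 + 22960 = 29012 km = 2.9012×10⁷ m.
Semi-major axis a = (r_p + r_a)/2 = 17636 km = 1.764×10⁷ m.
Vis-viva: v² = μ(2/r − 1/a) = 3.249×10¹⁴ × (3.195×10⁻⁷ − 5.670×10⁻⁸) = 8.539×10⁷ m²/s².
v = 9241 m/s = 9.241 km/s.

v ≈ 9.24 km/s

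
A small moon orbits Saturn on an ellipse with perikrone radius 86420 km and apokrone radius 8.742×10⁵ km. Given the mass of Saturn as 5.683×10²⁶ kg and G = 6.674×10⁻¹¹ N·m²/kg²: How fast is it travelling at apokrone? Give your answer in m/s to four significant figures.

v ≈ 2794 m/s

μ = GM = 6.674×10⁻¹¹ × 5.683×10²⁶ = 3.793×10¹⁶ m³/s².
Semi-major axis a = (r_p + r_a)/2 = 4.8031×10⁵ km = 4.803×10⁸ m.
Vis-viva: v² = μ(2/r − 1/a) = 3.793×10¹⁶ × (2.288×10⁻⁹ − 2.082×10⁻⁹) = 7.806×10⁶ m²/s².
v = 2794 m/s.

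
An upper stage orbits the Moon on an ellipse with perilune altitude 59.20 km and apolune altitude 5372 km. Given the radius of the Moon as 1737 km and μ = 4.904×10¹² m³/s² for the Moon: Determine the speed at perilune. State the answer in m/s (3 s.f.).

r_p = 1737 + 59.20 = 1796.2 km = 1.7962×10⁶ m.
r_a = 1737 + 5372 = 7109.0 km = 7.1090×10⁶ m.
Semi-major axis a = (r_p + r_a)/2 = 4452.6 km = 4.453×10⁶ m.
Vis-viva: v² = μ(2/r − 1/a) = 4.904×10¹² × (1.113×10⁻⁶ − 2.246×10⁻⁷) = 4.359×10⁶ m²/s².
v = 2088 m/s.

v ≈ 2090 m/s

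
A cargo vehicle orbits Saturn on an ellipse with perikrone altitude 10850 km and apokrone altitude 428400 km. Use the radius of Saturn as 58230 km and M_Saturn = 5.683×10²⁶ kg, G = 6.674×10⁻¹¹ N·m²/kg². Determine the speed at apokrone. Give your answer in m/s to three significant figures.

μ = GM = 6.674×10⁻¹¹ × 5.683×10²⁶ = 3.793×10¹⁶ m³/s².
r_p = 58230 + 10850 = 69080 km = 6.9080×10⁷ m.
r_a = 58230 + 428400 = 486630 km = 4.8663×10⁸ m.
Semi-major axis a = (r_p + r_a)/2 = 2.7786×10⁵ km = 2.779×10⁸ m.
Vis-viva: v² = μ(2/r − 1/a) = 3.793×10¹⁶ × (4.110×10⁻⁹ − 3.599×10⁻⁹) = 1.938×10⁷ m²/s².
v = 4402 m/s.

v ≈ 4400 m/s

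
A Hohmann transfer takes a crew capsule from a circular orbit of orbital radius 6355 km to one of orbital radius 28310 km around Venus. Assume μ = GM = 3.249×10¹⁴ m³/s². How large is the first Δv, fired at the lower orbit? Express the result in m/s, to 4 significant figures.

r₁ = 6355 km = 6.355×10⁶ m.
r₂ = 28310 km = 2.831×10⁷ m.
Transfer ellipse a_t = (r₁ + r₂)/2 = 1.733×10⁷ m.
At r₁: circular v_c1 = √(μ/r₁) = 7150 m/s; transfer-periapsis v_p = √[μ(2/r₁ − 1/a_t)] = 9138 m/s.
Δv₁ = v_p − v_c1 = 1988 m/s.

Δv ≈ 1988 m/s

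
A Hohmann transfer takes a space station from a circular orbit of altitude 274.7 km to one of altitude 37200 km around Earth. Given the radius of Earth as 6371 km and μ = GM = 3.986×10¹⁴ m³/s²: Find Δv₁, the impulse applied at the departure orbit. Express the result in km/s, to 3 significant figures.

Δv ≈ 2.46 km/s

r₁ = 6371 + 274.7 = 6645.7 km = 6.6457×10⁶ m.
r₂ = 6371 + 37200 = 43571 km = 4.3571×10⁷ m.
Transfer ellipse a_t = (r₁ + r₂)/2 = 2.511×10⁷ m.
At r₁: circular v_c1 = √(μ/r₁) = 7745 m/s; transfer-perigee v_p = √[μ(2/r₁ − 1/a_t)] = 10200 m/s.
Δv₁ = v_p − v_c1 = 2457 m/s.
= 2.457 km/s.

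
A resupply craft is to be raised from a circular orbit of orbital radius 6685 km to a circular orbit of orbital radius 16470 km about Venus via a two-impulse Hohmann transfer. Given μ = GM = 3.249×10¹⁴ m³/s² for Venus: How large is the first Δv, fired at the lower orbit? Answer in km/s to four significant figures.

Δv ≈ 1.344 km/s

r₁ = 6685 km = 6.685×10⁶ m.
r₂ = 16470 km = 1.647×10⁷ m.
Transfer ellipse a_t = (r₁ + r₂)/2 = 1.158×10⁷ m.
At r₁: circular v_c1 = √(μ/r₁) = 6971 m/s; transfer-periapsis v_p = √[μ(2/r₁ − 1/a_t)] = 8315 m/s.
Δv₁ = v_p − v_c1 = 1344 m/s.
= 1.344 km/s.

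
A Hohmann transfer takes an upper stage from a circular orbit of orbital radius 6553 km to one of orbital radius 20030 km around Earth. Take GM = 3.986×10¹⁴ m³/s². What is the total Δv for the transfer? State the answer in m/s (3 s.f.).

r₁ = 6553 km = 6.553×10⁶ m.
r₂ = 20030 km = 2.003×10⁷ m.
Transfer ellipse a_t = (r₁ + r₂)/2 = 1.329×10⁷ m.
At r₁: circular v_c1 = √(μ/r₁) = 7799 m/s; transfer-perigee v_p = √[μ(2/r₁ − 1/a_t)] = 9574 m/s.
Δv₁ = v_p − v_c1 = 1775 m/s.
At r₂: circular v_c2 = √(μ/r₂) = 4461 m/s; transfer-apogee v_a = √[μ(2/r₂ − 1/a_t)] = 3132 m/s.
Δv₂ = v_c2 − v_a = 1329 m/s.
Total Δv = Δv₁ + Δv₂ = 3104 m/s.

Δv_total ≈ 3100 m/s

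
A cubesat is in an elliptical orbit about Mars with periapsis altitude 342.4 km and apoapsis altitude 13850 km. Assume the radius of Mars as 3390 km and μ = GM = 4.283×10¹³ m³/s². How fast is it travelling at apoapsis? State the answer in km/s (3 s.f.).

r_p = 3390 + 342.4 = 3732.4 km = 3.7324×10⁶ m.
r_a = 3390 + 13850 = 17240 km = 1.7240×10⁷ m.
Semi-major axis a = (r_p + r_a)/2 = 10486 km = 1.049×10⁷ m.
Vis-viva: v² = μ(2/r − 1/a) = 4.283×10¹³ × (1.160×10⁻⁷ − 9.536×10⁻⁸) = 8.843×10⁵ m²/s².
v = 940.4 m/s = 0.9404 km/s.

v ≈ 0.94 km/s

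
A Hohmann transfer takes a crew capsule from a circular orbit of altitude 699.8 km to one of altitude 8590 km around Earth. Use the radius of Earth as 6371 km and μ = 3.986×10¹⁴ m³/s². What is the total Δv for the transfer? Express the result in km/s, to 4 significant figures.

Δv_total ≈ 2.268 km/s

r₁ = 6371 + 699.8 = 7070.8 km = 7.0708×10⁶ m.
r₂ = 6371 + 8590 = 14961 km = 1.4961×10⁷ m.
Transfer ellipse a_t = (r₁ + r₂)/2 = 1.102×10⁷ m.
At r₁: circular v_c1 = √(μ/r₁) = 7508 m/s; transfer-perigee v_p = √[μ(2/r₁ − 1/a_t)] = 8750 m/s.
Δv₁ = v_p − v_c1 = 1242 m/s.
At r₂: circular v_c2 = √(μ/r₂) = 5162 m/s; transfer-apogee v_a = √[μ(2/r₂ − 1/a_t)] = 4135 m/s.
Δv₂ = v_c2 − v_a = 1026 m/s.
Total Δv = Δv₁ + Δv₂ = 2268 m/s = 2.268 km/s.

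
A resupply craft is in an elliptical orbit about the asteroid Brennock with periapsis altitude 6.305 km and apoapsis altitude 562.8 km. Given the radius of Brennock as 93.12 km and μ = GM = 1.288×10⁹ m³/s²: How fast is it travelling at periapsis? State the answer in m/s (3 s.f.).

v ≈ 150 m/s

r_p = 93.12 + 6.305 = 99.425 km = 9.9425×10⁴ m.
r_a = 93.12 + 562.8 = 655.92 km = 6.5592×10⁵ m.
Semi-major axis a = (r_p + r_a)/2 = 377.67 km = 3.777×10⁵ m.
Vis-viva: v² = μ(2/r − 1/a) = 1.288×10⁹ × (2.012×10⁻⁵ − 2.648×10⁻⁶) = 2.250×10⁴ m²/s².
v = 150.0 m/s.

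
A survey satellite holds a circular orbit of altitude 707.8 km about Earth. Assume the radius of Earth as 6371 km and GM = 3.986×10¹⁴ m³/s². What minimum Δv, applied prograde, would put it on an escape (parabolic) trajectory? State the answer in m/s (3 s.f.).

r = 6371 + 707.8 = 7078.8 km = 7.0788×10⁶ m.
Circular speed v_c = √(μ/r) = 7504 m/s.
Escape speed v_esc = √(2μ/r) = √2 × v_c = 10610 m/s.
Δv = v_esc − v_c = 3108 m/s.

Δv ≈ 3110 m/s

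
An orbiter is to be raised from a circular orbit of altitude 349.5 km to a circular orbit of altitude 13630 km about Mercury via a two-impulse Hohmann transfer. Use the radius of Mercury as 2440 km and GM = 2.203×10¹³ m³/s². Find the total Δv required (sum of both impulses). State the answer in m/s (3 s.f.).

r₁ = 2440 + 349.5 = 2789.5 km = 2.7895×10⁶ m.
r₂ = 2440 + 13630 = 16070 km = 1.6070×10⁷ m.
Transfer ellipse a_t = (r₁ + r₂)/2 = 9.430×10⁶ m.
At r₁: circular v_c1 = √(μ/r₁) = 2810 m/s; transfer-periherm v_p = √[μ(2/r₁ − 1/a_t)] = 3669 m/s.
Δv₁ = v_p − v_c1 = 858.4 m/s.
At r₂: circular v_c2 = √(μ/r₂) = 1171 m/s; transfer-apoherm v_a = √[μ(2/r₂ − 1/a_t)] = 636.8 m/s.
Δv₂ = v_c2 − v_a = 534.0 m/s.
Total Δv = Δv₁ + Δv₂ = 1392 m/s.

Δv_total ≈ 1390 m/s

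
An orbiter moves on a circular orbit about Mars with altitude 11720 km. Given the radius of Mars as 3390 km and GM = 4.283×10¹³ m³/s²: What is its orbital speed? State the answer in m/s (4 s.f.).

v ≈ 1684 m/s

r = 3390 + 11720 = 15110 km = 1.5110×10⁷ m.
For a circular orbit v = √(μ/r) = √(4.283×10¹³ / 1.511×10⁷) = √(2.835×10⁶) = 1684 m/s.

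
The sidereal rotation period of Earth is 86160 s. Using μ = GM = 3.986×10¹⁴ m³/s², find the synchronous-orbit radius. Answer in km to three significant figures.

r_sync ≈ 42200 km

A synchronous orbit has period T, so by Kepler's third law a = (μT²/4π²)^(1/3).
μT²/4π² = 3.986×10¹⁴ × (8.616×10⁴)² / 39.48 = 7.495×10²² m³.
a = 4.216×10⁷ m = 42163 km.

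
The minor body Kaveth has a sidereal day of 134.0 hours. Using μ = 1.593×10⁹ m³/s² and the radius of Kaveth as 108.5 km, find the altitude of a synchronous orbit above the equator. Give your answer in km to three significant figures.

T = 134.0 hours = 4.824×10⁵ s.
A synchronous orbit has period T, so by Kepler's third law a = (μT²/4π²)^(1/3).
μT²/4π² = 1.593×10⁹ × (4.824×10⁵)² / 39.48 = 9.390×10¹⁸ m³.
a = 2.110×10⁶ m = 2109.7 km.
Altitude h = a − R = 2109.7 − 108.5 = 2001.2 km.

h_sync ≈ 2000 km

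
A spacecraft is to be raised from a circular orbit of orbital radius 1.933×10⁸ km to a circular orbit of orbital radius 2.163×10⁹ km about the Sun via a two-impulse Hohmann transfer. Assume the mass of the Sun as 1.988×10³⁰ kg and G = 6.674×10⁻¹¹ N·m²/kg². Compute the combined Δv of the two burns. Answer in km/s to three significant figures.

Δv_total ≈ 14.0 km/s

μ = GM = 6.674×10⁻¹¹ × 1.988×10³⁰ = 1.327×10²⁰ m³/s².
r₁ = 1.933×10⁸ km = 1.933×10¹¹ m.
r₂ = 2.163×10⁹ km = 2.163×10¹² m.
Transfer ellipse a_t = (r₁ + r₂)/2 = 1.178×10¹² m.
At r₁: circular v_c1 = √(μ/r₁) = 26200 m/s; transfer-perihelion v_p = √[μ(2/r₁ − 1/a_t)] = 35500 m/s.
Δv₁ = v_p − v_c1 = 9300 m/s.
At r₂: circular v_c2 = √(μ/r₂) = 7832 m/s; transfer-aphelion v_a = √[μ(2/r₂ − 1/a_t)] = 3172 m/s.
Δv₂ = v_c2 − v_a = 4660 m/s.
Total Δv = Δv₁ + Δv₂ = 13960 m/s = 13.96 km/s.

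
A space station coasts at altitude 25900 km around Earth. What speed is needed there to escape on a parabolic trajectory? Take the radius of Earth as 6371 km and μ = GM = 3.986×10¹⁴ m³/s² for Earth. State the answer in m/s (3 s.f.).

v_esc ≈ 4970 m/s

r = 6371 + 25900 = 32271 km = 3.2271×10⁷ m.
Escape speed v_esc = √(2μ/r) = √(2 × 3.986×10¹⁴ / 3.227×10⁷) = √(2.470×10⁷) = 4970 m/s.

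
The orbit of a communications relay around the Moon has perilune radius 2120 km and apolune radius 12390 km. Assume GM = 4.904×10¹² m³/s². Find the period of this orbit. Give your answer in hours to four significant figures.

T ≈ 15.40 hours

Semi-major axis a = (r_p + r_a)/2 = (2120.0 + 12390)/2 = 7255.0 km = 7.255×10⁶ m.
By Kepler's third law T = 2π√(a³/μ) = 2π × 8.824×10³ = 5.544×10⁴ s.
= 15.40 hours.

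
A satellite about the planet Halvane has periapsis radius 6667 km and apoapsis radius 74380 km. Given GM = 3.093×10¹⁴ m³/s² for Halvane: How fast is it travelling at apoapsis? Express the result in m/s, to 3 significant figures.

Semi-major axis a = (r_p + r_a)/2 = 40524 km = 4.052×10⁷ m.
Vis-viva: v² = μ(2/r − 1/a) = 3.093×10¹⁴ × (2.689×10⁻⁸ − 2.468×10⁻⁸) = 6.841×10⁵ m²/s².
v = 827.1 m/s.

v ≈ 827 m/s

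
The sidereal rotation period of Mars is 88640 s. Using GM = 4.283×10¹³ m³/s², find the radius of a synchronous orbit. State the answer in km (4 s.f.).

r_sync ≈ 20430 km

A synchronous orbit has period T, so by Kepler's third law a = (μT²/4π²)^(1/3).
μT²/4π² = 4.283×10¹³ × (8.864×10⁴)² / 39.48 = 8.524×10²¹ m³.
a = 2.043×10⁷ m = 20428 km.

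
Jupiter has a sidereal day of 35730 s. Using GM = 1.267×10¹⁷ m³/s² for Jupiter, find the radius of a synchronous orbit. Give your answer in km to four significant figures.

A synchronous orbit has period T, so by Kepler's third law a = (μT²/4π²)^(1/3).
μT²/4π² = 1.267×10¹⁷ × (3.573×10⁴)² / 39.48 = 4.097×10²⁴ m³.
a = 1.600×10⁸ m = 1.6002×10⁵ km.

r_sync ≈ 1.600×10⁵ km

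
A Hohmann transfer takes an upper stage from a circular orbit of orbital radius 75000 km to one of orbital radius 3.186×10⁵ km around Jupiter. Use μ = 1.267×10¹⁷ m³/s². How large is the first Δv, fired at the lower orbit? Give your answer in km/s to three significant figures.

Δv ≈ 11.2 km/s

r₁ = 75000 km = 7.500×10⁷ m.
r₂ = 3.186×10⁵ km = 3.186×10⁸ m.
Transfer ellipse a_t = (r₁ + r₂)/2 = 1.968×10⁸ m.
At r₁: circular v_c1 = √(μ/r₁) = 41100 m/s; transfer-perijove v_p = √[μ(2/r₁ − 1/a_t)] = 52300 m/s.
Δv₁ = v_p − v_c1 = 11190 m/s.
= 11.19 km/s.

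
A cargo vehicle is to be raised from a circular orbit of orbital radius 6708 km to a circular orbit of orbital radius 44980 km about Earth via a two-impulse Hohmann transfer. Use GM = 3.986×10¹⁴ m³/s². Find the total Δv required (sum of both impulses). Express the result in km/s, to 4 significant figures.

Δv_total ≈ 3.921 km/s

r₁ = 6708 km = 6.708×10⁶ m.
r₂ = 44980 km = 4.498×10⁷ m.
Transfer ellipse a_t = (r₁ + r₂)/2 = 2.584×10⁷ m.
At r₁: circular v_c1 = √(μ/r₁) = 7709 m/s; transfer-perigee v_p = √[μ(2/r₁ − 1/a_t)] = 10170 m/s.
Δv₁ = v_p − v_c1 = 2461 m/s.
At r₂: circular v_c2 = √(μ/r₂) = 2977 m/s; transfer-apogee v_a = √[μ(2/r₂ − 1/a_t)] = 1517 m/s.
Δv₂ = v_c2 − v_a = 1460 m/s.
Total Δv = Δv₁ + Δv₂ = 3921 m/s = 3.921 km/s.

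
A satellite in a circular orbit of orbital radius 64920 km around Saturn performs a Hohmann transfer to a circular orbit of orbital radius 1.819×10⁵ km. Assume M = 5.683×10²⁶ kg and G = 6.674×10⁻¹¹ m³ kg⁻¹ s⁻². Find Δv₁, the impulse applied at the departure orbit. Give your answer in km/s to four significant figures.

Δv ≈ 5.174 km/s

μ = GM = 6.674×10⁻¹¹ × 5.683×10²⁶ = 3.793×10¹⁶ m³/s².
r₁ = 64920 km = 6.492×10⁷ m.
r₂ = 1.819×10⁵ km = 1.819×10⁸ m.
Transfer ellipse a_t = (r₁ + r₂)/2 = 1.234×10⁸ m.
At r₁: circular v_c1 = √(μ/r₁) = 24170 m/s; transfer-perikrone v_p = √[μ(2/r₁ − 1/a_t)] = 29340 m/s.
Δv₁ = v_p − v_c1 = 5174 m/s.
= 5.174 km/s.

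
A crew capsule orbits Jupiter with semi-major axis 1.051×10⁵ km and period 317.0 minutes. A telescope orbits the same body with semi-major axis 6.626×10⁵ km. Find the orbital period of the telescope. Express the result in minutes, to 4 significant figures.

T₂ ≈ 5018 minutes

Kepler's third law: T² ∝ a³, so T₂ = T₁ (a₂/a₁)^(3/2).
a₂/a₁ = 6.304, (a₂/a₁)^(3/2) = 15.83.
T₂ = 317.0 × 15.83 = 5018 minutes.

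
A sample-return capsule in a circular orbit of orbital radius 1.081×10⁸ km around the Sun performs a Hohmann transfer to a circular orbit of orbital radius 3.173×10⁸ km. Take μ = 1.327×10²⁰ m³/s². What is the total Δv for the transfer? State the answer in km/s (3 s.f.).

Δv_total ≈ 13.6 km/s

r₁ = 1.081×10⁸ km = 1.081×10¹¹ m.
r₂ = 3.173×10⁸ km = 3.173×10¹¹ m.
Transfer ellipse a_t = (r₁ + r₂)/2 = 2.127×10¹¹ m.
At r₁: circular v_c1 = √(μ/r₁) = 35040 m/s; transfer-perihelion v_p = √[μ(2/r₁ − 1/a_t)] = 42790 m/s.
Δv₁ = v_p − v_c1 = 7756 m/s.
At r₂: circular v_c2 = √(μ/r₂) = 20450 m/s; transfer-aphelion v_a = √[μ(2/r₂ − 1/a_t)] = 14580 m/s.
Δv₂ = v_c2 − v_a = 5871 m/s.
Total Δv = Δv₁ + Δv₂ = 13630 m/s = 13.63 km/s.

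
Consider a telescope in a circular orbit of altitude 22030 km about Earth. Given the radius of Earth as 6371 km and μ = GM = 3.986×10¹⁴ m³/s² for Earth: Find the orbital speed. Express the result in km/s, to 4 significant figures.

v ≈ 3.746 km/s

r = 6371 + 22030 = 28401 km = 2.8401×10⁷ m.
For a circular orbit v = √(μ/r) = √(3.986×10¹⁴ / 2.840×10⁷) = √(1.403×10⁷) = 3746 m/s.
That is 3.746 km/s.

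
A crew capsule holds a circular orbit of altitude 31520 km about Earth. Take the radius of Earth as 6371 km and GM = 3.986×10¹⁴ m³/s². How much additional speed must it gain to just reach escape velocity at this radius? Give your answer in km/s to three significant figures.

Δv ≈ 1.34 km/s

r = 6371 + 31520 = 37891 km = 3.7891×10⁷ m.
Circular speed v_c = √(μ/r) = 3243 m/s.
Escape speed v_esc = √(2μ/r) = √2 × v_c = 4587 m/s.
Δv = v_esc − v_c = 1343 m/s = 1.343 km/s.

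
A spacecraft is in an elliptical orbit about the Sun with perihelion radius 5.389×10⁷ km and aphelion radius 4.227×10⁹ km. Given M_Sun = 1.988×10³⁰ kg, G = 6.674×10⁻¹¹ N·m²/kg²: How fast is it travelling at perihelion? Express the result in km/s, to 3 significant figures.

μ = GM = 6.674×10⁻¹¹ × 1.988×10³⁰ = 1.327×10²⁰ m³/s².
Semi-major axis a = (r_p + r_a)/2 = 2.1404×10⁹ km = 2.140×10¹² m.
Vis-viva: v² = μ(2/r − 1/a) = 1.327×10²⁰ × (3.711×10⁻¹¹ − 4.672×10⁻¹³) = 4.862×10⁹ m²/s².
v = 69730 m/s = 69.73 km/s.

v ≈ 69.7 km/s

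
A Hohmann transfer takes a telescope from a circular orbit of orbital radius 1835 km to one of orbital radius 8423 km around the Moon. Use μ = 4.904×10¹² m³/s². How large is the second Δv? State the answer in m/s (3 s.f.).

Δv ≈ 307 m/s

r₁ = 1835 km = 1.835×10⁶ m.
r₂ = 8423 km = 8.423×10⁶ m.
Transfer ellipse a_t = (r₁ + r₂)/2 = 5.129×10⁶ m.
At r₁: circular v_c1 = √(μ/r₁) = 1635 m/s; transfer-perilune v_p = √[μ(2/r₁ − 1/a_t)] = 2095 m/s.
At r₂: circular v_c2 = √(μ/r₂) = 763.0 m/s; transfer-apolune v_a = √[μ(2/r₂ − 1/a_t)] = 456.4 m/s.
Δv₂ = v_c2 − v_a = 306.6 m/s.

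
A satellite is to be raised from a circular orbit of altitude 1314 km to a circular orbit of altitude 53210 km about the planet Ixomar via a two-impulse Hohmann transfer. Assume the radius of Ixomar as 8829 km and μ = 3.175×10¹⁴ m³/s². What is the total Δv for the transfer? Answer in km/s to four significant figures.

r₁ = 8829 + 1314 = 10143 km = 1.0143×10⁷ m.
r₂ = 8829 + 53210 = 62039 km = 6.2039×10⁷ m.
Transfer ellipse a_t = (r₁ + r₂)/2 = 3.609×10⁷ m.
At r₁: circular v_c1 = √(μ/r₁) = 5595 m/s; transfer-periapsis v_p = √[μ(2/r₁ − 1/a_t)] = 7335 m/s.
Δv₁ = v_p − v_c1 = 1741 m/s.
At r₂: circular v_c2 = √(μ/r₂) = 2262 m/s; transfer-apoapsis v_a = √[μ(2/r₂ − 1/a_t)] = 1199 m/s.
Δv₂ = v_c2 − v_a = 1063 m/s.
Total Δv = Δv₁ + Δv₂ = 2803 m/s = 2.803 km/s.

Δv_total ≈ 2.803 km/s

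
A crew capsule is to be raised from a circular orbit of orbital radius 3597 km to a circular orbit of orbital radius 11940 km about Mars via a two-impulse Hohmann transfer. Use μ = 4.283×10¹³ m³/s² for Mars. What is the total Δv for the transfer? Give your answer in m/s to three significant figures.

Δv_total ≈ 1430 m/s

r₁ = 3597 km = 3.597×10⁶ m.
r₂ = 11940 km = 1.194×10⁷ m.
Transfer ellipse a_t = (r₁ + r₂)/2 = 7.768×10⁶ m.
At r₁: circular v_c1 = √(μ/r₁) = 3451 m/s; transfer-periapsis v_p = √[μ(2/r₁ − 1/a_t)] = 4278 m/s.
Δv₁ = v_p − v_c1 = 827.3 m/s.
At r₂: circular v_c2 = √(μ/r₂) = 1894 m/s; transfer-apoapsis v_a = √[μ(2/r₂ − 1/a_t)] = 1289 m/s.
Δv₂ = v_c2 − v_a = 605.2 m/s.
Total Δv = Δv₁ + Δv₂ = 1432 m/s.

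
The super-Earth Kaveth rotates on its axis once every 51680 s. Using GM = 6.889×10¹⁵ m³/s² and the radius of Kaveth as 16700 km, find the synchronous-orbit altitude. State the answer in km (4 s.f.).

h_sync ≈ 60830 km

A synchronous orbit has period T, so by Kepler's third law a = (μT²/4π²)^(1/3).
μT²/4π² = 6.889×10¹⁵ × (5.168×10⁴)² / 39.48 = 4.661×10²³ m³.
a = 7.753×10⁷ m = 77532 km.
Altitude h = a − R = 77532 − 16700 = 60832 km.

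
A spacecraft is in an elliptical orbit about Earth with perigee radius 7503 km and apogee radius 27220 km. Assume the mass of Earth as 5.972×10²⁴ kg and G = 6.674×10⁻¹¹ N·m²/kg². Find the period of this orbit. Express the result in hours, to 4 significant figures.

μ = GM = 6.674×10⁻¹¹ × 5.972×10²⁴ = 3.986×10¹⁴ m³/s².
Semi-major axis a = (r_p + r_a)/2 = (7503.0 + 27220)/2 = 17362 km = 1.736×10⁷ m.
By Kepler's third law T = 2π√(a³/μ) = 2π × 3.623×10³ = 2.277×10⁴ s.
= 6.324 hours.

T ≈ 6.324 hours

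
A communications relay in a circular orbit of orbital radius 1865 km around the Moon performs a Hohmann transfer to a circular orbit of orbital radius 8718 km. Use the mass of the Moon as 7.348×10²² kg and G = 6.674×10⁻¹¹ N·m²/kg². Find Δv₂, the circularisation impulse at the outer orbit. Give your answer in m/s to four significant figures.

Δv ≈ 304.7 m/s

μ = GM = 6.674×10⁻¹¹ × 7.348×10²² = 4.904×10¹² m³/s².
r₁ = 1865 km = 1.865×10⁶ m.
r₂ = 8718 km = 8.718×10⁶ m.
Transfer ellipse a_t = (r₁ + r₂)/2 = 5.292×10⁶ m.
At r₁: circular v_c1 = √(μ/r₁) = 1622 m/s; transfer-perilune v_p = √[μ(2/r₁ − 1/a_t)] = 2081 m/s.
At r₂: circular v_c2 = √(μ/r₂) = 750.0 m/s; transfer-apolune v_a = √[μ(2/r₂ − 1/a_t)] = 445.3 m/s.
Δv₂ = v_c2 − v_a = 304.7 m/s.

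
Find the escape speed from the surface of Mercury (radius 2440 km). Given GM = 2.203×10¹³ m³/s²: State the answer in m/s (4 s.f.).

v_esc ≈ 4249 m/s

r = R = 2.440×10⁶ m.
Escape speed v_esc = √(2μ/r) = √(2 × 2.203×10¹³ / 2.440×10⁶) = √(1.806×10⁷) = 4249 m/s.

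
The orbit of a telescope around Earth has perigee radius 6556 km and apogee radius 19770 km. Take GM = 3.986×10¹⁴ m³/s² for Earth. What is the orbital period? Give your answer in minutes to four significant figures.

Semi-major axis a = (r_p + r_a)/2 = (6556.0 + 19770)/2 = 13163 km = 1.316×10⁷ m.
By Kepler's third law T = 2π√(a³/μ) = 2π × 2.392×10³ = 1.503×10⁴ s.
= 250.5 minutes.

T ≈ 250.5 minutes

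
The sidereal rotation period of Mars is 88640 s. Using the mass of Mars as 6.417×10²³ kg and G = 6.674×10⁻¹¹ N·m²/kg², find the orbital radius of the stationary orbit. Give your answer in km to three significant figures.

r_sync ≈ 20400 km

μ = GM = 6.674×10⁻¹¹ × 6.417×10²³ = 4.283×10¹³ m³/s².
A synchronous orbit has period T, so by Kepler's third law a = (μT²/4π²)^(1/3).
μT²/4π² = 4.283×10¹³ × (8.864×10⁴)² / 39.48 = 8.524×10²¹ m³.
a = 2.043×10⁷ m = 20427 km.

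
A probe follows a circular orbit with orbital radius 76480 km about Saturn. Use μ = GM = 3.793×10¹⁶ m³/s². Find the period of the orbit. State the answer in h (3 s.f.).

r = 76480 km = 7.648×10⁷ m.
Kepler's third law: T = 2π√(r³/μ) = 2π√((7.648×10⁷)³ / 3.793×10¹⁶).
r³/μ = 1.179×10⁷ s², so T = 2π × 3.434×10³ = 2.158×10⁴ s.
Converting: 2.158×10⁴ s ÷ 3600 = 5.994 h.

T ≈ 5.99 h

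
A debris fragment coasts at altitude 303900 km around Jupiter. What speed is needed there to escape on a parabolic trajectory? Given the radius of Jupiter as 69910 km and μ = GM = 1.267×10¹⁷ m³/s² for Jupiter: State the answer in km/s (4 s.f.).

v_esc ≈ 26.04 km/s

r = 69910 + 303900 = 373810 km = 3.7381×10⁸ m.
Escape speed v_esc = √(2μ/r) = √(2 × 1.267×10¹⁷ / 3.738×10⁸) = √(6.779×10⁸) = 26040 m/s.
= 26.04 km/s.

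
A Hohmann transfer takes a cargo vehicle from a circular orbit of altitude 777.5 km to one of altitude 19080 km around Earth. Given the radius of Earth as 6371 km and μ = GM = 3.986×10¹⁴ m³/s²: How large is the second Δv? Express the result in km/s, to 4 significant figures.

Δv ≈ 1.337 km/s

r₁ = 6371 + 777.5 = 7148.5 km = 7.1485×10⁶ m.
r₂ = 6371 + 19080 = 25451 km = 2.5451×10⁷ m.
Transfer ellipse a_t = (r₁ + r₂)/2 = 1.630×10⁷ m.
At r₁: circular v_c1 = √(μ/r₁) = 7467 m/s; transfer-perigee v_p = √[μ(2/r₁ − 1/a_t)] = 9331 m/s.
At r₂: circular v_c2 = √(μ/r₂) = 3957 m/s; transfer-apogee v_a = √[μ(2/r₂ − 1/a_t)] = 2621 m/s.
Δv₂ = v_c2 − v_a = 1337 m/s.
= 1.337 km/s.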